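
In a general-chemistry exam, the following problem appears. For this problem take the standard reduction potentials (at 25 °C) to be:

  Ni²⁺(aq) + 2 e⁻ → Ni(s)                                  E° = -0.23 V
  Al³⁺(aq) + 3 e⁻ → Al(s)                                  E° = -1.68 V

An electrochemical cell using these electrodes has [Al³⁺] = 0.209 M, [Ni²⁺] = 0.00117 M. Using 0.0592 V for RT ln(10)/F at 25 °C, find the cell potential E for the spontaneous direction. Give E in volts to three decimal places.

+1.377 V

Ni²⁺/Ni is the cathode (higher E°), Al³⁺/Al the anode: E°cell = -0.23 − (-1.68) = +1.45 V, n = 6.
Overall: 3 Ni²⁺(aq) + 2 Al(s) → 3 Ni(s) + 2 Al³⁺(aq)
Q = [Al³⁺]^2 / ([Ni²⁺]^3); log Q = 7.436.
E = E° − (0.0592/n) log Q = +1.45 − (0.0592/6)(7.436) = +1.377 V.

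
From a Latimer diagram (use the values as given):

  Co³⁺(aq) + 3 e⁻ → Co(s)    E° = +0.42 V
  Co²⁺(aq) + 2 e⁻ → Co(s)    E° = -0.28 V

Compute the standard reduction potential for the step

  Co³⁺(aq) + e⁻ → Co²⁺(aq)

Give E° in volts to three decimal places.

+1.820 V

Sequential free energies add, so n₃E°₃ = n₁E°₁ + n₂E°₂.
With n₃ = 3, and the known step contributing 2×(-0.28) V, the unknown satisfies 1·E° = 3×(+0.42) − 2×(-0.28) = +1.820.
E° = +1.820 / 1 = +1.820 V.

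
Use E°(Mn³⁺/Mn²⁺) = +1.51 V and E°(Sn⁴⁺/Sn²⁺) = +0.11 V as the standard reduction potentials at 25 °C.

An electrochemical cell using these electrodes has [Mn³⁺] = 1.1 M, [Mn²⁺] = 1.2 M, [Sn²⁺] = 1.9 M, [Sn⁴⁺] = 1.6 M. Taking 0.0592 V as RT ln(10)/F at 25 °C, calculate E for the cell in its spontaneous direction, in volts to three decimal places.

Mn³⁺/Mn²⁺ is the cathode (higher E°), Sn⁴⁺/Sn²⁺ the anode: E°cell = +1.51 − (+0.11) = +1.40 V, n = 2.
Overall: 2 Mn³⁺(aq) + Sn²⁺(aq) → 2 Mn²⁺(aq) + Sn⁴⁺(aq)
Q = [Mn²⁺]^2·[Sn⁴⁺] / ([Mn³⁺]^2·[Sn²⁺]); log Q = 0.001.
E = E° − (0.0592/n) log Q = +1.40 − (0.0592/2)(0.001) = +1.400 V.

+1.400 V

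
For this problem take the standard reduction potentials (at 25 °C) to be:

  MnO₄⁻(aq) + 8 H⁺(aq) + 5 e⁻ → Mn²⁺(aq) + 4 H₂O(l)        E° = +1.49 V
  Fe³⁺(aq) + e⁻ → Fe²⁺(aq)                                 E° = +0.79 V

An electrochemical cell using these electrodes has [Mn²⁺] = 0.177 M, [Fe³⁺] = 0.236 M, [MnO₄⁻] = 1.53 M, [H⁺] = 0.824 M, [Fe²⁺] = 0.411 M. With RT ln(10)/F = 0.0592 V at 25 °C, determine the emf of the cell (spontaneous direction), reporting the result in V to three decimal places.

MnO₄⁻/Mn²⁺ is the cathode (higher E°), Fe³⁺/Fe²⁺ the anode: E°cell = +1.49 − (+0.79) = +0.70 V, n = 5.
Overall: MnO₄⁻(aq) + 8 H⁺(aq) + 5 Fe²⁺(aq) → Mn²⁺(aq) + 4 H₂O(l) + 5 Fe³⁺(aq)
Q = [Mn²⁺]·[Fe³⁺]^5 / ([MnO₄⁻]·[H⁺]^8·[Fe²⁺]^5); log Q = -1.469.
E = E° − (0.0592/n) log Q = +0.70 − (0.0592/5)(-1.469) = +0.717 V.

+0.717 V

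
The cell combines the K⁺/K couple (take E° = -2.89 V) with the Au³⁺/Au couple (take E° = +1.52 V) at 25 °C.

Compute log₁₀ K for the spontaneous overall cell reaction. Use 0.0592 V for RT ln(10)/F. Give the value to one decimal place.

223.5

Cathode: Au³⁺/Au; anode: K⁺/K. E°cell = +4.41 V, n = 3.
log K = nE°cell / 0.0592 = (3)(+4.41) / 0.0592 = 223.5.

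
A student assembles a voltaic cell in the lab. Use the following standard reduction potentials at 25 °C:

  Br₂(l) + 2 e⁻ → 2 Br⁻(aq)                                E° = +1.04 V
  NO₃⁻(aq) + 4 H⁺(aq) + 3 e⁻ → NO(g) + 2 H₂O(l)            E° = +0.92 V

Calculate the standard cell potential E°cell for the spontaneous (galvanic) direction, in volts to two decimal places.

The Br₂/Br⁻ couple has the higher reduction potential, so it is the cathode; NO₃⁻/NO is oxidised at the anode.
E°cell = E°(cathode) − E°(anode) = (+1.04) − (+0.92) = +0.12 V.
Since E°cell > 0, the reaction is spontaneous under standard conditions.

+0.12 V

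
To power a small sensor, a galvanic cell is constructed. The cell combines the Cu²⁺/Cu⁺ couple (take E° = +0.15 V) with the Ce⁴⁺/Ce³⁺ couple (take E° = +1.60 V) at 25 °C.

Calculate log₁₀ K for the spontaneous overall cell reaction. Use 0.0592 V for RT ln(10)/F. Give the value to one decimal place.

Cathode: Ce⁴⁺/Ce³⁺; anode: Cu²⁺/Cu⁺. E°cell = +1.45 V, n = 1.
log K = nE°cell / 0.0592 = (1)(+1.45) / 0.0592 = 24.5.

24.5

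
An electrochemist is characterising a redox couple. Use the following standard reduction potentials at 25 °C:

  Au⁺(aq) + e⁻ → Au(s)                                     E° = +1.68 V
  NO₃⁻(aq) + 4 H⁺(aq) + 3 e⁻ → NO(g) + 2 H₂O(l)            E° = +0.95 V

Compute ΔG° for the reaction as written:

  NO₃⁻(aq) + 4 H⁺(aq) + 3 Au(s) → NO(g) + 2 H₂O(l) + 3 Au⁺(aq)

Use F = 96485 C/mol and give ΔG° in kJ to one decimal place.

+211.3 kJ

As written, NO₃⁻/NO is reduced (cathode) and Au⁺/Au is oxidised (anode), so E°cell = (+0.95) − (+1.68) = -0.73 V.
Balancing electrons gives n = 3.
ΔG° = −nFE° = −(3)(96485)(-0.73) = 211,302 J = +211.3 kJ.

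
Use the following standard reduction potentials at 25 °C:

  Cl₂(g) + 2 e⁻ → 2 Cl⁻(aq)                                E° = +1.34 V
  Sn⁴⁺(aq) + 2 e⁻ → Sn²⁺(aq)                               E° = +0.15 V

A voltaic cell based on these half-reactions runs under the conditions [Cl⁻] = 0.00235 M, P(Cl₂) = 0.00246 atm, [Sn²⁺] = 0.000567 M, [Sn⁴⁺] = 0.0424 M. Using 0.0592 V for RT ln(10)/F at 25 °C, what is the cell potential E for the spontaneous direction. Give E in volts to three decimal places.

Cl₂/Cl⁻ is the cathode (higher E°), Sn⁴⁺/Sn²⁺ the anode: E°cell = +1.34 − (+0.15) = +1.19 V, n = 2.
Overall: Cl₂(g) + Sn²⁺(aq) → 2 Cl⁻(aq) + Sn⁴⁺(aq)
Q = [Cl⁻]^2·[Sn⁴⁺] / (P(Cl₂)·[Sn²⁺]); log Q = -0.775.
E = E° − (0.0592/n) log Q = +1.19 − (0.0592/2)(-0.775) = +1.213 V.

+1.213 V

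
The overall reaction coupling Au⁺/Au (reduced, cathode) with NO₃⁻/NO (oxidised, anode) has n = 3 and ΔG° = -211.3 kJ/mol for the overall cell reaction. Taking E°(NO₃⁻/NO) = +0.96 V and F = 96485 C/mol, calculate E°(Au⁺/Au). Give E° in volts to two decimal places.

E°cell = −ΔG°/(nF) = −(-211.3×10³)/((3)(96485)) = +0.730 V.
Since Au⁺/Au is the cathode and NO₃⁻/NO the anode, E°cell = E°(Au⁺/Au) − E°(NO₃⁻/NO).
So E°(Au⁺/Au) = E°cell + E°(NO₃⁻/NO) = +0.730 + (+0.96) = +1.69 V.

+1.69 V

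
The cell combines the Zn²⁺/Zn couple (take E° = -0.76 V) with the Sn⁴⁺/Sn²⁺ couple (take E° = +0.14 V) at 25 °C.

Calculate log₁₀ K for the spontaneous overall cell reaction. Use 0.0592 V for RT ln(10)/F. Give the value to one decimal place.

Cathode: Sn⁴⁺/Sn²⁺; anode: Zn²⁺/Zn. E°cell = +0.90 V, n = 2.
log K = nE°cell / 0.0592 = (2)(+0.90) / 0.0592 = 30.4.

30.4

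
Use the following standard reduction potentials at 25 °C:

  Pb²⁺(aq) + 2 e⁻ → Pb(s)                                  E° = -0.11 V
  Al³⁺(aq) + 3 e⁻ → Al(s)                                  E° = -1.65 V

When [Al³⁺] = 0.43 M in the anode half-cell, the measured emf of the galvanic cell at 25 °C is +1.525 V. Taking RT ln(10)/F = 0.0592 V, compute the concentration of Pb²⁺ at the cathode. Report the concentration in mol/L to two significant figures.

0.18 M

Pb²⁺/Pb is the cathode, Al³⁺/Al the anode: E°cell = +1.54 V, n = 6.
Overall reaction: 3 Pb²⁺(aq) + 2 Al(s) → 3 Pb(s) + 2 Al³⁺(aq); Q = [Al³⁺]^2/[Pb²⁺]^3.
From E = E° − (0.0592/n) log Q: log Q = (E° − E)·n/0.0592 = (+1.54 − (+1.525))·6/0.0592 = 1.5203.
So 3·log[Pb²⁺] = 2·log(0.43) − log Q = -0.7331 − (1.5203) = -2.2534; log[Pb²⁺] = -2.2534 / 3 = -0.7511; [Pb²⁺] = 10^(-0.7511) ≈ 0.18 M.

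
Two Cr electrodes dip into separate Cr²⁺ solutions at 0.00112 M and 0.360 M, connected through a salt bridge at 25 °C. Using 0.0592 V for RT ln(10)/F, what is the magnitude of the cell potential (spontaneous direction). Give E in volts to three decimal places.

For a concentration cell E°cell = 0. The 0.360 M side is the cathode (reduction is favoured where [Cr²⁺] is higher).
With n = 2, E = −(0.0592/2) log([Cr²⁺]ₐₙ/[Cr²⁺]꜀ₐₜ) = −(0.0592/2) log(0.00112/0.36) = −(0.0592/2)(-2.507) = +0.074 V.

+0.074 V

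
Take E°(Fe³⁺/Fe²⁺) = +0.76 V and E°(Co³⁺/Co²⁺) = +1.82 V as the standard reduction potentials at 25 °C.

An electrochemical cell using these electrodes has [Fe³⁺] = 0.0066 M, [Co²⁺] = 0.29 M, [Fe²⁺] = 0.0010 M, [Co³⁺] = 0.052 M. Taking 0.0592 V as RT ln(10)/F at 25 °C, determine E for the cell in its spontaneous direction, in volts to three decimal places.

Co³⁺/Co²⁺ is the cathode (higher E°), Fe³⁺/Fe²⁺ the anode: E°cell = +1.82 − (+0.76) = +1.06 V, n = 1.
Overall: Co³⁺(aq) + Fe²⁺(aq) → Co²⁺(aq) + Fe³⁺(aq)
Q = [Co²⁺]·[Fe³⁺] / ([Co³⁺]·[Fe²⁺]); log Q = 1.566.
E = E° − (0.0592/n) log Q = +1.06 − (0.0592/1)(1.566) = +0.967 V.

+0.967 V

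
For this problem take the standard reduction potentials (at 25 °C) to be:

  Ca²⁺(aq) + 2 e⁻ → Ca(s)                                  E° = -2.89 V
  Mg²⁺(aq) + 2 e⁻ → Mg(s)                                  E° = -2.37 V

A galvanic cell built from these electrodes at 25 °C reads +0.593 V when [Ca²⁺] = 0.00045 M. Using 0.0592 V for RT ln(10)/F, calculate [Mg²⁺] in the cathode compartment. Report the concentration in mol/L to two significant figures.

0.13 M

Mg²⁺/Mg is the cathode, Ca²⁺/Ca the anode: E°cell = +0.52 V, n = 2.
Overall reaction: Mg²⁺(aq) + Ca(s) → Mg(s) + Ca²⁺(aq); Q = [Ca²⁺]^1/[Mg²⁺]^1.
From E = E° − (0.0592/n) log Q: log Q = (E° − E)·n/0.0592 = (+0.52 − (+0.593))·2/0.0592 = -2.4662.
So 1·log[Mg²⁺] = 1·log(0.00045) − log Q = -3.3468 − (-2.4662) = -0.8806; [Mg²⁺] = 10^(-0.8806) ≈ 0.13 M.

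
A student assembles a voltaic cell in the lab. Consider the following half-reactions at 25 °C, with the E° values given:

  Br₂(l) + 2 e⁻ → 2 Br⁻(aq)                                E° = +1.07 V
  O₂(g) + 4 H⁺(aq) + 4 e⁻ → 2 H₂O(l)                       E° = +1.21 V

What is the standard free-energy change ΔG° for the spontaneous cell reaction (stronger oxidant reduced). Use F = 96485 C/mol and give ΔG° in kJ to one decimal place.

O₂/H₂O (E° = +1.21 V) is the cathode; Br₂/Br⁻ (E° = +1.07 V) is the anode, so E°cell = +0.14 V.
Balancing electrons gives n = 4 (lcm of 4 and 2).
ΔG° = −nFE° = −(4)(96485)(+0.14) = -54,032 J = -54.0 kJ.

-54.0 kJ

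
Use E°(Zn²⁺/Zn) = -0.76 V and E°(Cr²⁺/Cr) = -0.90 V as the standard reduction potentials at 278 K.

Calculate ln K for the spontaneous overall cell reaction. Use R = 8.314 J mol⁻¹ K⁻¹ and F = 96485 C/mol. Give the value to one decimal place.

11.7

Cathode: Zn²⁺/Zn; anode: Cr²⁺/Cr. E°cell = (-0.76) − (-0.90) = +0.14 V, with n = 2.
ΔG° = −nFE° = −RT ln K, so ln K = nFE°/(RT) = (2)(96485)(+0.14) / ((8.314)(278)) = 11.689.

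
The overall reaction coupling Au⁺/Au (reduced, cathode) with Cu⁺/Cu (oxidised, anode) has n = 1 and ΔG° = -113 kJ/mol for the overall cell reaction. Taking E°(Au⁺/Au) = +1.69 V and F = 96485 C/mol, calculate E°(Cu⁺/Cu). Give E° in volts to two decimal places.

E°cell = −ΔG°/(nF) = −(-113×10³)/((1)(96485)) = +1.171 V.
Since Au⁺/Au is the cathode and Cu⁺/Cu the anode, E°cell = E°(Au⁺/Au) − E°(Cu⁺/Cu).
So E°(Cu⁺/Cu) = E°(Au⁺/Au) − E°cell = (+1.69) − (+1.171) = +0.52 V.

+0.52 V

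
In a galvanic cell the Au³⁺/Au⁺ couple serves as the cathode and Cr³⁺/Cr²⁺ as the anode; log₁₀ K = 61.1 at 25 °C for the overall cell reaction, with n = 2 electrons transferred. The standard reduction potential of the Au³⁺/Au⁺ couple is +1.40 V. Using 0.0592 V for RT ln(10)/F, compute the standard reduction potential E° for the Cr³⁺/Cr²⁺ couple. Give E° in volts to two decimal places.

E°cell = (0.0592/n)·log K = (0.0592/2)(61.1) = +1.809 V.
Since Au³⁺/Au⁺ is the cathode and Cr³⁺/Cr²⁺ the anode, E°cell = E°(Au³⁺/Au⁺) − E°(Cr³⁺/Cr²⁺).
So E°(Cr³⁺/Cr²⁺) = E°(Au³⁺/Au⁺) − E°cell = (+1.40) − (+1.809) = -0.41 V.

-0.41 V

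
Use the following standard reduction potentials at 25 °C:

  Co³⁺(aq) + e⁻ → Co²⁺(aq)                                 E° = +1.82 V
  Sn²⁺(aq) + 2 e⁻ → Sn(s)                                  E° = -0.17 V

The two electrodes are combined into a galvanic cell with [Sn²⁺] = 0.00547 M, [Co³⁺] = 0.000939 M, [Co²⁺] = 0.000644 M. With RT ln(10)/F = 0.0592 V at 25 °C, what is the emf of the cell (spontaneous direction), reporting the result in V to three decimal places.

+2.067 V

Co³⁺/Co²⁺ is the cathode (higher E°), Sn²⁺/Sn the anode: E°cell = +1.82 − (-0.17) = +1.99 V, n = 2.
Overall: 2 Co³⁺(aq) + Sn(s) → 2 Co²⁺(aq) + Sn²⁺(aq)
Q = [Co²⁺]^2·[Sn²⁺] / ([Co³⁺]^2); log Q = -2.590.
E = E° − (0.0592/n) log Q = +1.99 − (0.0592/2)(-2.590) = +2.067 V.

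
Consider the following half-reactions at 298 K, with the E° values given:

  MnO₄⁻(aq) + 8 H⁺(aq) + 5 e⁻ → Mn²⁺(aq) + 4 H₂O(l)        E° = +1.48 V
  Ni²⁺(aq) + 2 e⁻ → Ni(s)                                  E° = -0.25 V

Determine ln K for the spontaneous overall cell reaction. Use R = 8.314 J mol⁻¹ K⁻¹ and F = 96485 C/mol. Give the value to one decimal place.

Cathode: MnO₄⁻/Mn²⁺; anode: Ni²⁺/Ni. E°cell = (+1.48) − (-0.25) = +1.73 V, with n = 10.
ΔG° = −nFE° = −RT ln K, so ln K = nFE°/(RT) = (10)(96485)(+1.73) / ((8.314)(298)) = 673.720.

673.7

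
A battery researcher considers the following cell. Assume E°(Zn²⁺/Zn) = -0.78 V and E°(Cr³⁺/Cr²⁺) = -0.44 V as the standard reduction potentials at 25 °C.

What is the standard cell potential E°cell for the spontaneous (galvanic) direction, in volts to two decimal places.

+0.34 V

The Cr³⁺/Cr²⁺ couple has the higher reduction potential, so it is the cathode; Zn²⁺/Zn is oxidised at the anode.
E°cell = E°(cathode) − E°(anode) = (-0.44) − (-0.78) = +0.34 V.
Since E°cell > 0, the reaction is spontaneous under standard conditions.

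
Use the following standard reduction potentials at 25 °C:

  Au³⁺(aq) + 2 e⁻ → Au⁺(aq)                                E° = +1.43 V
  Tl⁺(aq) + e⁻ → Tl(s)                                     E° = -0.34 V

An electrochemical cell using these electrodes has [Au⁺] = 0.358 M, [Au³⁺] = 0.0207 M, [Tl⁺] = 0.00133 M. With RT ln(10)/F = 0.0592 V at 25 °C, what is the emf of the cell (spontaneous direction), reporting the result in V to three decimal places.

+1.904 V

Au³⁺/Au⁺ is the cathode (higher E°), Tl⁺/Tl the anode: E°cell = +1.43 − (-0.34) = +1.77 V, n = 2.
Overall: Au³⁺(aq) + 2 Tl(s) → Au⁺(aq) + 2 Tl⁺(aq)
Q = [Au⁺]·[Tl⁺]^2 / ([Au³⁺]); log Q = -4.514.
E = E° − (0.0592/n) log Q = +1.77 − (0.0592/2)(-4.514) = +1.904 V.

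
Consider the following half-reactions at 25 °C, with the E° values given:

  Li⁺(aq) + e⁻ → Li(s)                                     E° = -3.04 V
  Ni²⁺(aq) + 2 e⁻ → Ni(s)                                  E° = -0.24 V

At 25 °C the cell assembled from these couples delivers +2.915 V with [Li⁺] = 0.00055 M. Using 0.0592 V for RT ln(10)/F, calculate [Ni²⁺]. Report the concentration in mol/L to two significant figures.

Ni²⁺/Ni is the cathode, Li⁺/Li the anode: E°cell = +2.80 V, n = 2.
Overall reaction: Ni²⁺(aq) + 2 Li(s) → Ni(s) + 2 Li⁺(aq); Q = [Li⁺]^2/[Ni²⁺]^1.
From E = E° − (0.0592/n) log Q: log Q = (E° − E)·n/0.0592 = (+2.80 − (+2.915))·2/0.0592 = -3.8851.
So 1·log[Ni²⁺] = 2·log(0.00055) − log Q = -6.5193 − (-3.8851) = -2.6342; [Ni²⁺] = 10^(-2.6342) ≈ 0.0023 M.

0.0023 M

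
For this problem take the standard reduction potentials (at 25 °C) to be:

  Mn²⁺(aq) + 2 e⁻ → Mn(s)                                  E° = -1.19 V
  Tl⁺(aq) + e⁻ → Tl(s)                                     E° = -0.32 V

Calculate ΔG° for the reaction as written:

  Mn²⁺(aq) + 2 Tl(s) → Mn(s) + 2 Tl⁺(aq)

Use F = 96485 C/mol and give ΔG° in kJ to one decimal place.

+167.9 kJ

As written, Mn²⁺/Mn is reduced (cathode) and Tl⁺/Tl is oxidised (anode), so E°cell = (-1.19) − (-0.32) = -0.87 V.
Balancing electrons gives n = 2.
ΔG° = −nFE° = −(2)(96485)(-0.87) = 167,884 J = +167.9 kJ.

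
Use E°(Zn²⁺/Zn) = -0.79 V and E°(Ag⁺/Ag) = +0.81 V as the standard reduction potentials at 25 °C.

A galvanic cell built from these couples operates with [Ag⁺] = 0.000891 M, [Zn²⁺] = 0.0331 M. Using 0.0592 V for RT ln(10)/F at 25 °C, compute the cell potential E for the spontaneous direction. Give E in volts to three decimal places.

Ag⁺/Ag is the cathode (higher E°), Zn²⁺/Zn the anode: E°cell = +0.81 − (-0.79) = +1.60 V, n = 2.
Overall: 2 Ag⁺(aq) + Zn(s) → 2 Ag(s) + Zn²⁺(aq)
Q = [Zn²⁺] / ([Ag⁺]^2); log Q = 4.620.
E = E° − (0.0592/n) log Q = +1.60 − (0.0592/2)(4.620) = +1.463 V.

+1.463 V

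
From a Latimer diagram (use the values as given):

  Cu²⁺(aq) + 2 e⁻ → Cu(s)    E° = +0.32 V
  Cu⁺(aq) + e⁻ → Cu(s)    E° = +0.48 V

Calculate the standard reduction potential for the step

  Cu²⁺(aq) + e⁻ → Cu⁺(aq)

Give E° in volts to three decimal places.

Sequential free energies add, so n₃E°₃ = n₁E°₁ + n₂E°₂.
With n₃ = 2, and the known step contributing 1×(+0.48) V, the unknown satisfies 1·E° = 2×(+0.32) − 1×(+0.48) = +0.160.
E° = +0.160 / 1 = +0.160 V.

+0.160 V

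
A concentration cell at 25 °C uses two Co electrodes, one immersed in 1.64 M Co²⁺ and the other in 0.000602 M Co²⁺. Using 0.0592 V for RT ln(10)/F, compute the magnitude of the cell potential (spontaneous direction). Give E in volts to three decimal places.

+0.102 V

For a concentration cell E°cell = 0. The 1.64 M side is the cathode (reduction is favoured where [Co²⁺] is higher).
With n = 2, E = −(0.0592/2) log([Co²⁺]ₐₙ/[Co²⁺]꜀ₐₜ) = −(0.0592/2) log(0.000602/1.64) = −(0.0592/2)(-3.435) = +0.102 V.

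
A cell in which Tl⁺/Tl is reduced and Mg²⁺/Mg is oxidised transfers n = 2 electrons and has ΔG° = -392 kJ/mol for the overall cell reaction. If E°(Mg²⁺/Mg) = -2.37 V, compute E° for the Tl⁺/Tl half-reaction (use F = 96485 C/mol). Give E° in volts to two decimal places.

E°cell = −ΔG°/(nF) = −(-392×10³)/((2)(96485)) = +2.031 V.
Since Tl⁺/Tl is the cathode and Mg²⁺/Mg the anode, E°cell = E°(Tl⁺/Tl) − E°(Mg²⁺/Mg).
So E°(Tl⁺/Tl) = E°cell + E°(Mg²⁺/Mg) = +2.031 + (-2.37) = -0.34 V.

-0.34 V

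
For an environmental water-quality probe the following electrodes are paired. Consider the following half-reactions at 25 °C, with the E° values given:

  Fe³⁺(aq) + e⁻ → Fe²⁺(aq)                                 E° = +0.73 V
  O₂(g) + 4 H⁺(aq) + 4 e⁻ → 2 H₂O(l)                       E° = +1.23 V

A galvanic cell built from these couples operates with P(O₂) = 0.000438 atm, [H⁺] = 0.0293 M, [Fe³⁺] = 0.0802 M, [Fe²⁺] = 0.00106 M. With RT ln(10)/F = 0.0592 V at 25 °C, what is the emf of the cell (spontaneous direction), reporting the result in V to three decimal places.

O₂/H₂O is the cathode (higher E°), Fe³⁺/Fe²⁺ the anode: E°cell = +1.23 − (+0.73) = +0.50 V, n = 4.
Overall: O₂(g) + 4 H⁺(aq) + 4 Fe²⁺(aq) → 2 H₂O(l) + 4 Fe³⁺(aq)
Q = [Fe³⁺]^4 / (P(O₂)·[H⁺]^4·[Fe²⁺]^4); log Q = 17.007.
E = E° − (0.0592/n) log Q = +0.50 − (0.0592/4)(17.007) = +0.248 V.

+0.248 V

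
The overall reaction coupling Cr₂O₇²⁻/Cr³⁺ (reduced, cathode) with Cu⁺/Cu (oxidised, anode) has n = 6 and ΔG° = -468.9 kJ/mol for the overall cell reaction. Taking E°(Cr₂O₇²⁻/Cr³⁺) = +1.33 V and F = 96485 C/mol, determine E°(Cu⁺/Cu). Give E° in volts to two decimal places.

E°cell = −ΔG°/(nF) = −(-468.9×10³)/((6)(96485)) = +0.810 V.
Since Cr₂O₇²⁻/Cr³⁺ is the cathode and Cu⁺/Cu the anode, E°cell = E°(Cr₂O₇²⁻/Cr³⁺) − E°(Cu⁺/Cu).
So E°(Cu⁺/Cu) = E°(Cr₂O₇²⁻/Cr³⁺) − E°cell = (+1.33) − (+0.810) = +0.52 V.

+0.52 V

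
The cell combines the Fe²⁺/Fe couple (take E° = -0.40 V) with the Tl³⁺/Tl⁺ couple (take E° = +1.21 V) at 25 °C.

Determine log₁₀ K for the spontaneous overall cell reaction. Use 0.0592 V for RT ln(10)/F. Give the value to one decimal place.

54.4

Cathode: Tl³⁺/Tl⁺; anode: Fe²⁺/Fe. E°cell = +1.61 V, n = 2.
log K = nE°cell / 0.0592 = (2)(+1.61) / 0.0592 = 54.4.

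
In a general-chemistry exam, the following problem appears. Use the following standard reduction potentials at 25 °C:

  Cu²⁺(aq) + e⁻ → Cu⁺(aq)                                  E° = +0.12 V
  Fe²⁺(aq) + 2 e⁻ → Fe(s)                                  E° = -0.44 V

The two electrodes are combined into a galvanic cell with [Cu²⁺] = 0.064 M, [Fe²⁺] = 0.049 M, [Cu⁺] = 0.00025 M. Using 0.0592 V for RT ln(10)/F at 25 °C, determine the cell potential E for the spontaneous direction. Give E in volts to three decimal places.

Cu²⁺/Cu⁺ is the cathode (higher E°), Fe²⁺/Fe the anode: E°cell = +0.12 − (-0.44) = +0.56 V, n = 2.
Overall: 2 Cu²⁺(aq) + Fe(s) → 2 Cu⁺(aq) + Fe²⁺(aq)
Q = [Cu⁺]^2·[Fe²⁺] / ([Cu²⁺]^2); log Q = -6.126.
E = E° − (0.0592/n) log Q = +0.56 − (0.0592/2)(-6.126) = +0.741 V.

+0.741 V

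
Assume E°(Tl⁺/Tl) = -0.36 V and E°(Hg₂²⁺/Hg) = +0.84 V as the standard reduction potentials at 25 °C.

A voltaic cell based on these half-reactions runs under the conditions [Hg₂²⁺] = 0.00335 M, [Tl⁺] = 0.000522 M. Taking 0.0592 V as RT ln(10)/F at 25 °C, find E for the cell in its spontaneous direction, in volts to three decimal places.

+1.321 V

Hg₂²⁺/Hg is the cathode (higher E°), Tl⁺/Tl the anode: E°cell = +0.84 − (-0.36) = +1.20 V, n = 2.
Overall: Hg₂²⁺(aq) + 2 Tl(s) → 2 Hg(l) + 2 Tl⁺(aq)
Q = [Tl⁺]^2 / ([Hg₂²⁺]); log Q = -4.090.
E = E° − (0.0592/n) log Q = +1.20 − (0.0592/2)(-4.090) = +1.321 V.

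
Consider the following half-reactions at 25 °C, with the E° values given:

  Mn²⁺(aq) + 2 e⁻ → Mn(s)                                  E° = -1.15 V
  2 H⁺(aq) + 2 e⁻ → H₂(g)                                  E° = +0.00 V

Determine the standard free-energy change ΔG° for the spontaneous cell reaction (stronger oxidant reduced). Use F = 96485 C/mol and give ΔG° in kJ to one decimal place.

H⁺/H₂ (E° = +0.00 V) is the cathode; Mn²⁺/Mn (E° = -1.15 V) is the anode, so E°cell = +1.15 V.
Balancing electrons gives n = 2 (lcm of 2 and 2).
ΔG° = −nFE° = −(2)(96485)(+1.15) = -221,915 J = -221.9 kJ.

-221.9 kJ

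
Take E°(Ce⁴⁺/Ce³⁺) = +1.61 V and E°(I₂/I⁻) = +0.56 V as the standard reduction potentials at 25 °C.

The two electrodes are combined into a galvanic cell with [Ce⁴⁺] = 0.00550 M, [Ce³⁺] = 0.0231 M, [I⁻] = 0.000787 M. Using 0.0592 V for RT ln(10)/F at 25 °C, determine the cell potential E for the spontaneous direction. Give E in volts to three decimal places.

+0.829 V

Ce⁴⁺/Ce³⁺ is the cathode (higher E°), I₂/I⁻ the anode: E°cell = +1.61 − (+0.56) = +1.05 V, n = 2.
Overall: 2 Ce⁴⁺(aq) + 2 I⁻(aq) → 2 Ce³⁺(aq) + I₂(s)
Q = [Ce³⁺]^2 / ([Ce⁴⁺]^2·[I⁻]^2); log Q = 7.455.
E = E° − (0.0592/n) log Q = +1.05 − (0.0592/2)(7.455) = +0.829 V.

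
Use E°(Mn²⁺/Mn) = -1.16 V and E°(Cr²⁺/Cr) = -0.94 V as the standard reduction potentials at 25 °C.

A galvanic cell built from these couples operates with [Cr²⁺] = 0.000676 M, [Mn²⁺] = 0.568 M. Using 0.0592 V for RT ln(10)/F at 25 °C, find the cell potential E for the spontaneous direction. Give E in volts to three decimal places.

Cr²⁺/Cr is the cathode (higher E°), Mn²⁺/Mn the anode: E°cell = -0.94 − (-1.16) = +0.22 V, n = 2.
Overall: Cr²⁺(aq) + Mn(s) → Cr(s) + Mn²⁺(aq)
Q = [Mn²⁺] / ([Cr²⁺]); log Q = 2.924.
E = E° − (0.0592/n) log Q = +0.22 − (0.0592/2)(2.924) = +0.133 V.

+0.133 V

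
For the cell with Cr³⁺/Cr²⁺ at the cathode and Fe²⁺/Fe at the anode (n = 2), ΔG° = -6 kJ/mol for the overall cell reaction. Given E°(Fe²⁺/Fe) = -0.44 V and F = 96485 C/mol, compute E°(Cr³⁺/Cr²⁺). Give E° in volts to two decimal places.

-0.41 V

E°cell = −ΔG°/(nF) = −(-6×10³)/((2)(96485)) = +0.031 V.
Since Cr³⁺/Cr²⁺ is the cathode and Fe²⁺/Fe the anode, E°cell = E°(Cr³⁺/Cr²⁺) − E°(Fe²⁺/Fe).
So E°(Cr³⁺/Cr²⁺) = E°cell + E°(Fe²⁺/Fe) = +0.031 + (-0.44) = -0.41 V.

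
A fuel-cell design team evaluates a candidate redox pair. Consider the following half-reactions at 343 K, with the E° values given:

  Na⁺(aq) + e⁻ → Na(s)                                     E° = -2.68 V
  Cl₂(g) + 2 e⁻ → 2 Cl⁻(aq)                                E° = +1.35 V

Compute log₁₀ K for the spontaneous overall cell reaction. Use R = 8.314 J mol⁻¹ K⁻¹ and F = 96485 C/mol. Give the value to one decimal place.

118.4

Cathode: Cl₂/Cl⁻; anode: Na⁺/Na. E°cell = (+1.35) − (-2.68) = +4.03 V, with n = 2.
ΔG° = −nFE° = −RT ln K, so ln K = nFE°/(RT) = (2)(96485)(+4.03) / ((8.314)(343)) = 272.703.
log₁₀ K = 272.703 / ln 10 = 118.4.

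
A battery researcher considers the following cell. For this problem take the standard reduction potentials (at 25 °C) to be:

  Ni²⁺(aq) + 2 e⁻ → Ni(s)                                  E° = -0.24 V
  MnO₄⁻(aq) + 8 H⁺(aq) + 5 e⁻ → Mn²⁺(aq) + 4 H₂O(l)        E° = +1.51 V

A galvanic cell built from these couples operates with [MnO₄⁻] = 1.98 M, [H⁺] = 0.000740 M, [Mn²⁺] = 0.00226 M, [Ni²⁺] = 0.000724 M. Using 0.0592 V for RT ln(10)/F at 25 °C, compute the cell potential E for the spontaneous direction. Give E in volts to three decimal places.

MnO₄⁻/Mn²⁺ is the cathode (higher E°), Ni²⁺/Ni the anode: E°cell = +1.51 − (-0.24) = +1.75 V, n = 10.
Overall: 2 MnO₄⁻(aq) + 16 H⁺(aq) + 5 Ni(s) → 2 Mn²⁺(aq) + 8 H₂O(l) + 5 Ni²⁺(aq)
Q = [Mn²⁺]^2·[Ni²⁺]^5 / ([MnO₄⁻]^2·[H⁺]^16); log Q = 28.506.
E = E° − (0.0592/n) log Q = +1.75 − (0.0592/10)(28.506) = +1.581 V.

+1.581 V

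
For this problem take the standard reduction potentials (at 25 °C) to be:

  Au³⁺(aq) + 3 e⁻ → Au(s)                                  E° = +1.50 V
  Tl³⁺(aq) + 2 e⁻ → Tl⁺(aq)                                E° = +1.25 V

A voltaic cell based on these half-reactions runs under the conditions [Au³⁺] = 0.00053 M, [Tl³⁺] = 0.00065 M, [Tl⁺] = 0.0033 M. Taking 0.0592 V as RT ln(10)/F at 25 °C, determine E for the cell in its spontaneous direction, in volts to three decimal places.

+0.206 V

Au³⁺/Au is the cathode (higher E°), Tl³⁺/Tl⁺ the anode: E°cell = +1.50 − (+1.25) = +0.25 V, n = 6.
Overall: 2 Au³⁺(aq) + 3 Tl⁺(aq) → 2 Au(s) + 3 Tl³⁺(aq)
Q = [Tl³⁺]^3 / ([Au³⁺]^2·[Tl⁺]^3); log Q = 4.435.
E = E° − (0.0592/n) log Q = +0.25 − (0.0592/6)(4.435) = +0.206 V.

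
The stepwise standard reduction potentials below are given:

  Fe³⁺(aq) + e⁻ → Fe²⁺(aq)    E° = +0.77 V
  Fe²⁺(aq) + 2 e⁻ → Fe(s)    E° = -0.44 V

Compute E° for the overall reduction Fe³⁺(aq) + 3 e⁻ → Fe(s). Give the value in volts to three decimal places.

-0.037 V

Since ΔG° = −nFE° is additive over sequential reductions, n₃E°₃ = n₁E°₁ + n₂E°₂.
E°₃ = (1×+0.77 + 2×-0.44) / 3 = (-0.110) / 3 = -0.037 V.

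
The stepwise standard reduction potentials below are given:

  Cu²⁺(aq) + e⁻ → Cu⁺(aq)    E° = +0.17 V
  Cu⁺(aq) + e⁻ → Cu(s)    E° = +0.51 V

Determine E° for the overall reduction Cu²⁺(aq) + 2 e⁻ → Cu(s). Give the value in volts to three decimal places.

+0.340 V

Standard free energies of sequential steps add: ΔG°₃ = ΔG°₁ + ΔG°₂, so n₃E°₃ = n₁E°₁ + n₂E°₂.
E°₃ = (1×+0.17 + 1×+0.51) / 2 = (+0.680) / 2 = +0.340 V.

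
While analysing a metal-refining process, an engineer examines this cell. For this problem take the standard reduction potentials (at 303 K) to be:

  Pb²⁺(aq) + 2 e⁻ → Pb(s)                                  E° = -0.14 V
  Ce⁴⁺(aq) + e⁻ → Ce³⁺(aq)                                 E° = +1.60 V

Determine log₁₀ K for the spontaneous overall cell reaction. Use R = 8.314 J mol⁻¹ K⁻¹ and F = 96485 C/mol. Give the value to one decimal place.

57.9

Cathode: Ce⁴⁺/Ce³⁺; anode: Pb²⁺/Pb. E°cell = (+1.60) − (-0.14) = +1.74 V, with n = 2.
ΔG° = −nFE° = −RT ln K, so ln K = nFE°/(RT) = (2)(96485)(+1.74) / ((8.314)(303)) = 133.287.
log₁₀ K = 133.287 / ln 10 = 57.9.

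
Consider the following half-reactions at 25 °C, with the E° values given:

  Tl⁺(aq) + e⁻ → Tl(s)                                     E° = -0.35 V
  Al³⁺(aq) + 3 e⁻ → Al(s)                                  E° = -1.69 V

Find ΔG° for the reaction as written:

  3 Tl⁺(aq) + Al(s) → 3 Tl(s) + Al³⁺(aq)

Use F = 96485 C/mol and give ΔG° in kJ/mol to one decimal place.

-387.9 kJ/mol

As written, Tl⁺/Tl is reduced (cathode) and Al³⁺/Al is oxidised (anode), so E°cell = (-0.35) − (-1.69) = +1.34 V.
Balancing electrons gives n = 3.
ΔG° = −nFE° = −(3)(96485)(+1.34) = -387,870 J = -387.9 kJ/mol.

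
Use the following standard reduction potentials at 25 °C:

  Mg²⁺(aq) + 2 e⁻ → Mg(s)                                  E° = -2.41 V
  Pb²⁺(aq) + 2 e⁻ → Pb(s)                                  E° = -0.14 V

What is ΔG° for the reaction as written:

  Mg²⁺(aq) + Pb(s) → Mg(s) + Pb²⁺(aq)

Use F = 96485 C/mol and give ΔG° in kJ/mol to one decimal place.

+438.0 kJ/mol

As written, Mg²⁺/Mg is reduced (cathode) and Pb²⁺/Pb is oxidised (anode), so E°cell = (-2.41) − (-0.14) = -2.27 V.
Balancing electrons gives n = 2.
ΔG° = −nFE° = −(2)(96485)(-2.27) = 438,042 J = +438.0 kJ/mol.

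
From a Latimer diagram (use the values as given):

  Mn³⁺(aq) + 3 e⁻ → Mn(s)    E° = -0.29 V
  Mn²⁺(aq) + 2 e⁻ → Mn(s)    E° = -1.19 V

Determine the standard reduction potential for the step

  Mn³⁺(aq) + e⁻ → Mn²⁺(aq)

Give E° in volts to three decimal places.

Sequential free energies add, so n₃E°₃ = n₁E°₁ + n₂E°₂.
With n₃ = 3, and the known step contributing 2×(-1.19) V, the unknown satisfies 1·E° = 3×(-0.29) − 2×(-1.19) = +1.510.
E° = +1.510 / 1 = +1.510 V.

+1.510 V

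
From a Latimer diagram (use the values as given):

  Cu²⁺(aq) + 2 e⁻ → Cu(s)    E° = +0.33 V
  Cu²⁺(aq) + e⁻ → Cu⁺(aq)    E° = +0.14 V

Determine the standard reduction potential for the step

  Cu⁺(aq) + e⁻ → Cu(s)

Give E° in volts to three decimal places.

+0.520 V

Sequential free energies add, so n₃E°₃ = n₁E°₁ + n₂E°₂.
With n₃ = 2, and the known step contributing 1×(+0.14) V, the unknown satisfies 1·E° = 2×(+0.33) − 1×(+0.14) = +0.520.
E° = +0.520 / 1 = +0.520 V.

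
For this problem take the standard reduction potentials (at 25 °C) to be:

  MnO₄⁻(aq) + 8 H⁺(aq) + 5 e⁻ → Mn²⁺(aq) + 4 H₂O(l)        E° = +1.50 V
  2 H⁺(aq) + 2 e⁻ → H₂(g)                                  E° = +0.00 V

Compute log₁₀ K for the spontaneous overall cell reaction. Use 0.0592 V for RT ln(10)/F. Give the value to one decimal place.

Cathode: MnO₄⁻/Mn²⁺; anode: H⁺/H₂. E°cell = +1.50 V, n = 10.
log K = nE°cell / 0.0592 = (10)(+1.50) / 0.0592 = 253.4.

253.4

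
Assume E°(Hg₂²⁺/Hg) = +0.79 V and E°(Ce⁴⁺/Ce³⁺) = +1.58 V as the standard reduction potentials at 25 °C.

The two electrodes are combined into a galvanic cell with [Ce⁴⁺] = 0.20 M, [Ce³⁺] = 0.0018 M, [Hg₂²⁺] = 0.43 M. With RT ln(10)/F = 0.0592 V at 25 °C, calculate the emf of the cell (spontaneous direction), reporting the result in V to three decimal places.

Ce⁴⁺/Ce³⁺ is the cathode (higher E°), Hg₂²⁺/Hg the anode: E°cell = +1.58 − (+0.79) = +0.79 V, n = 2.
Overall: 2 Ce⁴⁺(aq) + 2 Hg(l) → 2 Ce³⁺(aq) + Hg₂²⁺(aq)
Q = [Ce³⁺]^2·[Hg₂²⁺] / ([Ce⁴⁺]^2); log Q = -4.458.
E = E° − (0.0592/n) log Q = +0.79 − (0.0592/2)(-4.458) = +0.922 V.

+0.922 V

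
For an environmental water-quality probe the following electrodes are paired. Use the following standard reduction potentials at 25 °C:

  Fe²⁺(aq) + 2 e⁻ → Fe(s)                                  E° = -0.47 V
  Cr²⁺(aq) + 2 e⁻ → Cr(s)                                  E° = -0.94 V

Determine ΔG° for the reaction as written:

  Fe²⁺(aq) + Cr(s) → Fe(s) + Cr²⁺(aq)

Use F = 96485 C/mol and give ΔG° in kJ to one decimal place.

As written, Fe²⁺/Fe is reduced (cathode) and Cr²⁺/Cr is oxidised (anode), so E°cell = (-0.47) − (-0.94) = +0.47 V.
Balancing electrons gives n = 2.
ΔG° = −nFE° = −(2)(96485)(+0.47) = -90,696 J = -90.7 kJ.

-90.7 kJ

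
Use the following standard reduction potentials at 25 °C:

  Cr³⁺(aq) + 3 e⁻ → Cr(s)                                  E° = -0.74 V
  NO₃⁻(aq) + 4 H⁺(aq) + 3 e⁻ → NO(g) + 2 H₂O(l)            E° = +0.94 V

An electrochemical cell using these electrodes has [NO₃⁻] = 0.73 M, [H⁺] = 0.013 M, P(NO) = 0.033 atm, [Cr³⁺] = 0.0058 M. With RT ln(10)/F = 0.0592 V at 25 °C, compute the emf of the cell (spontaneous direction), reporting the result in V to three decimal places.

NO₃⁻/NO is the cathode (higher E°), Cr³⁺/Cr the anode: E°cell = +0.94 − (-0.74) = +1.68 V, n = 3.
Overall: NO₃⁻(aq) + 4 H⁺(aq) + Cr(s) → NO(g) + 2 H₂O(l) + Cr³⁺(aq)
Q = P(NO)·[Cr³⁺] / ([NO₃⁻]·[H⁺]^4); log Q = 3.963.
E = E° − (0.0592/n) log Q = +1.68 − (0.0592/3)(3.963) = +1.602 V.

+1.602 V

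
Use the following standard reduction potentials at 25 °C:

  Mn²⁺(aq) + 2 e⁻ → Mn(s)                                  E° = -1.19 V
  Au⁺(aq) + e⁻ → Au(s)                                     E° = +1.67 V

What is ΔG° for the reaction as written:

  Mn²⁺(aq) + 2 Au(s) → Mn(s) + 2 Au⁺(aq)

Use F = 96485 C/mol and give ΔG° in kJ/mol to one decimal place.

As written, Mn²⁺/Mn is reduced (cathode) and Au⁺/Au is oxidised (anode), so E°cell = (-1.19) − (+1.67) = -2.86 V.
Balancing electrons gives n = 2.
ΔG° = −nFE° = −(2)(96485)(-2.86) = 551,894 J = +551.9 kJ/mol.

+551.9 kJ/mol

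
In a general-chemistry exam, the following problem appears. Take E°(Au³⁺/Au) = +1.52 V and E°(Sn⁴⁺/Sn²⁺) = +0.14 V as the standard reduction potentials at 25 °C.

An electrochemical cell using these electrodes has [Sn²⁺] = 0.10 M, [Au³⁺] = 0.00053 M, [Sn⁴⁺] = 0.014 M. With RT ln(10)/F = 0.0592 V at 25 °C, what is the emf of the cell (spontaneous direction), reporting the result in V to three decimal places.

Au³⁺/Au is the cathode (higher E°), Sn⁴⁺/Sn²⁺ the anode: E°cell = +1.52 − (+0.14) = +1.38 V, n = 6.
Overall: 2 Au³⁺(aq) + 3 Sn²⁺(aq) → 2 Au(s) + 3 Sn⁴⁺(aq)
Q = [Sn⁴⁺]^3 / ([Au³⁺]^2·[Sn²⁺]^3); log Q = 3.990.
E = E° − (0.0592/n) log Q = +1.38 − (0.0592/6)(3.990) = +1.341 V.

+1.341 V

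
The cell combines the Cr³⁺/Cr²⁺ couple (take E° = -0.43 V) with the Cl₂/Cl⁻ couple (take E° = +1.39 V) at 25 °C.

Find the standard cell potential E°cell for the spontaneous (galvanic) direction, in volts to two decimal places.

The Cl₂/Cl⁻ couple has the higher reduction potential, so it is the cathode; Cr³⁺/Cr²⁺ is oxidised at the anode.
E°cell = E°(cathode) − E°(anode) = (+1.39) − (-0.43) = +1.82 V.

+1.82 V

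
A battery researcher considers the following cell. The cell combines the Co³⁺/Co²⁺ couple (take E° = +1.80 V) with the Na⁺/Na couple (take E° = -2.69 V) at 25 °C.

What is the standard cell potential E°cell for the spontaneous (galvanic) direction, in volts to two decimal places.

The Co³⁺/Co²⁺ couple has the higher reduction potential, so it is the cathode; Na⁺/Na is oxidised at the anode.
E°cell = E°(cathode) − E°(anode) = (+1.80) − (-2.69) = +4.49 V.

+4.49 V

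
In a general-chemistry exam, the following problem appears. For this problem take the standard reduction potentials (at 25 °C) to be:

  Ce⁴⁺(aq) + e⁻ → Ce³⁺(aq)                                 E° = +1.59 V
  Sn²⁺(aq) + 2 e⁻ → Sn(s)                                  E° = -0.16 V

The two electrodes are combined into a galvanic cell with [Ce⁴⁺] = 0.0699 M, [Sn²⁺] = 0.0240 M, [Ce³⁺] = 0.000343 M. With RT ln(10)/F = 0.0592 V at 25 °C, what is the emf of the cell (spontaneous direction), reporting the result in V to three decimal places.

Ce⁴⁺/Ce³⁺ is the cathode (higher E°), Sn²⁺/Sn the anode: E°cell = +1.59 − (-0.16) = +1.75 V, n = 2.
Overall: 2 Ce⁴⁺(aq) + Sn(s) → 2 Ce³⁺(aq) + Sn²⁺(aq)
Q = [Ce³⁺]^2·[Sn²⁺] / ([Ce⁴⁺]^2); log Q = -6.238.
E = E° − (0.0592/n) log Q = +1.75 − (0.0592/2)(-6.238) = +1.935 V.

+1.935 V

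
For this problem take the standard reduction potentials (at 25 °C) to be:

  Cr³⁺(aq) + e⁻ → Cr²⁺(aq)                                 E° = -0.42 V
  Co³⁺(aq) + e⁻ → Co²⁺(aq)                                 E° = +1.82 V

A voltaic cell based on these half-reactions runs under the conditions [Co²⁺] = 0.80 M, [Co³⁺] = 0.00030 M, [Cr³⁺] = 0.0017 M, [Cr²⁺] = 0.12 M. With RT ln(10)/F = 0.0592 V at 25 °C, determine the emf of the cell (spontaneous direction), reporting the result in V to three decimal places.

Co³⁺/Co²⁺ is the cathode (higher E°), Cr³⁺/Cr²⁺ the anode: E°cell = +1.82 − (-0.42) = +2.24 V, n = 1.
Overall: Co³⁺(aq) + Cr²⁺(aq) → Co²⁺(aq) + Cr³⁺(aq)
Q = [Co²⁺]·[Cr³⁺] / ([Co³⁺]·[Cr²⁺]); log Q = 1.577.
E = E° − (0.0592/n) log Q = +2.24 − (0.0592/1)(1.577) = +2.147 V.

+2.147 V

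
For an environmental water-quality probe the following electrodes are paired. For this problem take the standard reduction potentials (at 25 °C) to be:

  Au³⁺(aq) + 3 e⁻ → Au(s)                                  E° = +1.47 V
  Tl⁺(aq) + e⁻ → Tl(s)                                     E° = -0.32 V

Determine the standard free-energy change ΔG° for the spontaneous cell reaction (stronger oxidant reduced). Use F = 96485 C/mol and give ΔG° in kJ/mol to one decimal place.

Au³⁺/Au (E° = +1.47 V) is the cathode; Tl⁺/Tl (E° = -0.32 V) is the anode, so E°cell = +1.79 V.
Balancing electrons gives n = 3 (lcm of 3 and 1).
ΔG° = −nFE° = −(3)(96485)(+1.79) = -518,124 J = -518.1 kJ/mol.

-518.1 kJ/mol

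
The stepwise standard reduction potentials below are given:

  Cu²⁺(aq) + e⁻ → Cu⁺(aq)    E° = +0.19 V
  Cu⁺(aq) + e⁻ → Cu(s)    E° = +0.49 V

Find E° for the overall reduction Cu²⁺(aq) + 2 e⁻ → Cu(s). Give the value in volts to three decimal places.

Since ΔG° = −nFE° is additive over sequential reductions, n₃E°₃ = n₁E°₁ + n₂E°₂.
E°₃ = (1×+0.19 + 1×+0.49) / 2 = (+0.680) / 2 = +0.340 V.

+0.340 V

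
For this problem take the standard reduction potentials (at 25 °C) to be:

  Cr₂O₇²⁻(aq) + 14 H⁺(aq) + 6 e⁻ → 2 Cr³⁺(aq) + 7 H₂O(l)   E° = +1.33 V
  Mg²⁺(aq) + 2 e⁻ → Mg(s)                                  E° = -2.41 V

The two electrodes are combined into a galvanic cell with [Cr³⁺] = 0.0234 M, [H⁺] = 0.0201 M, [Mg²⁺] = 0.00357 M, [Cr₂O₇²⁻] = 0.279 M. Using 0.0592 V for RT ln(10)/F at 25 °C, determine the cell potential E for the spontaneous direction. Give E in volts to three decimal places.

Cr₂O₇²⁻/Cr³⁺ is the cathode (higher E°), Mg²⁺/Mg the anode: E°cell = +1.33 − (-2.41) = +3.74 V, n = 6.
Overall: Cr₂O₇²⁻(aq) + 14 H⁺(aq) + 3 Mg(s) → 2 Cr³⁺(aq) + 7 H₂O(l) + 3 Mg²⁺(aq)
Q = [Cr³⁺]^2·[Mg²⁺]^3 / ([Cr₂O₇²⁻]·[H⁺]^14); log Q = 13.706.
E = E° − (0.0592/n) log Q = +3.74 − (0.0592/6)(13.706) = +3.605 V.

+3.605 V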